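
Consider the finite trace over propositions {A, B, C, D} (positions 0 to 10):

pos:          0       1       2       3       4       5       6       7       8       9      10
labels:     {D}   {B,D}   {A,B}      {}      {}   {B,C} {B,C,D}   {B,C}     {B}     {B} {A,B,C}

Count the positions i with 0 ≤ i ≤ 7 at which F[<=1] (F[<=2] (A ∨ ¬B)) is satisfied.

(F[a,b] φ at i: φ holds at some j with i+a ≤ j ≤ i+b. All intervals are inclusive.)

Evaluate at each i in [0,7]:
  i=0: ✓ (witness j=0)
  i=1: ✓ (witness j=1)
  i=2: ✓ (witness j=2)
  i=3: ✓ (witness j=3)
  i=4: ✓ (witness j=4)
  i=5: ✗ (none in [5,6])
  i=6: ✗ (none in [6,7])
  i=7: ✓ (witness j=8)
Positions where it holds: {0, 1, 2, 3, 4, 7} → 6.

6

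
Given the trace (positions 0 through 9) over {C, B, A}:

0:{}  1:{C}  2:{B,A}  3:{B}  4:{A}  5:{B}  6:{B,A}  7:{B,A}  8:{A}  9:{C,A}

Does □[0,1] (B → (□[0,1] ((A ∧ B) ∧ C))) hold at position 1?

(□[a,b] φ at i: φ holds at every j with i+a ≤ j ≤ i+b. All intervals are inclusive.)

Check (B → (□[0,1] ((A ∧ B) ∧ C))) at every j in [1,2]:
  j=1: antecedent false → ✓
  j=2: antecedent true; consequent fails at 2 → ✗
Fails at j=2 → formula fails.

False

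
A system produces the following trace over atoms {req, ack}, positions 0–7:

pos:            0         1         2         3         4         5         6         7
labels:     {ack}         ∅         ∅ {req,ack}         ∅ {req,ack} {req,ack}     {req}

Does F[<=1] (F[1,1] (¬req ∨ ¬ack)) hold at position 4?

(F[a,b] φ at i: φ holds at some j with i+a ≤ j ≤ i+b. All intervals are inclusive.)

No

Check F[1,1] (¬req ∨ ¬ack) at each j in [4,5]:
  j=4: fails (none in [5,5])
  j=5: fails (none in [6,6])
No position in the window satisfies it → formula fails.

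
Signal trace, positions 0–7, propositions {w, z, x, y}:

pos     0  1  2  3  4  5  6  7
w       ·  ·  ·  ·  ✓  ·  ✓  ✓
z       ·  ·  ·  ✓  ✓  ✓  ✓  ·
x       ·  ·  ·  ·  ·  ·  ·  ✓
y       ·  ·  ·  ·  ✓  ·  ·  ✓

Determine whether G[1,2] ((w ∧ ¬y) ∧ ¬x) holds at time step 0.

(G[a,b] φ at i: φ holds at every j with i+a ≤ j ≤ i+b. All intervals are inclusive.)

No

Check ((w ∧ ¬y) ∧ ¬x) at every j in [1,2]:
  j=1: false
  j=2: false
Fails at j=1 → formula fails.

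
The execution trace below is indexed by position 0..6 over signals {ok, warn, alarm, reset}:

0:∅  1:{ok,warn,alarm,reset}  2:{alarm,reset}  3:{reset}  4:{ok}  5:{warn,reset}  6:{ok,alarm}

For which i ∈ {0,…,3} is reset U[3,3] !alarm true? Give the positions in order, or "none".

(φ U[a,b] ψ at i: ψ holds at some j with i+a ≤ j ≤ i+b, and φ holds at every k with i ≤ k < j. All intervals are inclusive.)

1

Evaluate at each i in [0,3]:
  i=0: ✗ (lhs fails at k=0 before rhs at j=3)
  i=1: ✓ (rhs at j=4; lhs holds on [1,3])
  i=2: ✗ (lhs fails at k=4 before rhs at j=5)
  i=3: ✗ (no rhs in [6,6])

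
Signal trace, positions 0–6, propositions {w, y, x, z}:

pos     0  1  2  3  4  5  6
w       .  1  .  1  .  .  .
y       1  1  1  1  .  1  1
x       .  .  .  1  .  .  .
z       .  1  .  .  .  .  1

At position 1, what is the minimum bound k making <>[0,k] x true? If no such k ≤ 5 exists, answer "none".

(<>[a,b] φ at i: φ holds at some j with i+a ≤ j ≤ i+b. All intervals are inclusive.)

Scan j = 1,2,… for x:
  j=1: fails
  j=2: fails
  j=3: holds
First hit at j=3, so smallest k = 3-1 = 2.

2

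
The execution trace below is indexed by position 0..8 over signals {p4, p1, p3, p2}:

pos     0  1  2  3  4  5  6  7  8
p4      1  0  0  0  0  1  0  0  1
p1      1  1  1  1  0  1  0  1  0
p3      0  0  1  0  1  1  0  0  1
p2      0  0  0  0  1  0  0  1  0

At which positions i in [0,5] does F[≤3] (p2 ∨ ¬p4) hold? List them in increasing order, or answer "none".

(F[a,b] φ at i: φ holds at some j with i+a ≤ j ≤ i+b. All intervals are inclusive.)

Evaluate at each i in [0,5]:
  i=0: ✓ (witness j=1)
  i=1: ✓ (witness j=1)
  i=2: ✓ (witness j=2)
  i=3: ✓ (witness j=3)
  i=4: ✓ (witness j=4)
  i=5: ✓ (witness j=6)

0, 1, 2, 3, 4, 5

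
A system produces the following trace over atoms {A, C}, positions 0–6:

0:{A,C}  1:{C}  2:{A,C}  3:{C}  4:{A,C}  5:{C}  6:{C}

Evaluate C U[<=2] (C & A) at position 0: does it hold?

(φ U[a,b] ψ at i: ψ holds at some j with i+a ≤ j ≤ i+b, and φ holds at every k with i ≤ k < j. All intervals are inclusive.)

Need some j in [0,2] with (C & A), and C at every k in [0,j-1].
  j=0: (C & A) holds; no prefix to check → satisfied.

True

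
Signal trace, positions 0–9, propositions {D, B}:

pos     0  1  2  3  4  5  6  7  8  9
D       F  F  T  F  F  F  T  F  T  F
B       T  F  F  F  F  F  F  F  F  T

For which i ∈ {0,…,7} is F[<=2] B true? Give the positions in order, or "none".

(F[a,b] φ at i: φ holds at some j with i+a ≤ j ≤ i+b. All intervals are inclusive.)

Evaluate at each i in [0,7]:
  i=0: ✓ (witness j=0)
  i=1: ✗ (none in [1,3])
  i=2: ✗ (none in [2,4])
  i=3: ✗ (none in [3,5])
  i=4: ✗ (none in [4,6])
  i=5: ✗ (none in [5,7])
  i=6: ✗ (none in [6,8])
  i=7: ✓ (witness j=9)

0, 7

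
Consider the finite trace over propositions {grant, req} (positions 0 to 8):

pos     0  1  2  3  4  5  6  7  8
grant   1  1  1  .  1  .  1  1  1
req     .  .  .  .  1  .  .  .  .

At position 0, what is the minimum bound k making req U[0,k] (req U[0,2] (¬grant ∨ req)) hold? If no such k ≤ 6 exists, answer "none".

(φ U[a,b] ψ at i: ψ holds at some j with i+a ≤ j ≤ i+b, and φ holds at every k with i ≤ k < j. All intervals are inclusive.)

none

Need earliest j ≥ 0 with (req U[0,2] (¬grant ∨ req)), and req at every k in [0,j-1].
  j=0: rhs fails.
  j=1: rhs fails.
  j=2: rhs fails.
  j=3: rhs holds but lhs fails at k=0.
  j=4: rhs holds but lhs fails at k=0.
  j=5: rhs holds but lhs fails at k=0.
  j=6: rhs fails.
No witness within the range → none.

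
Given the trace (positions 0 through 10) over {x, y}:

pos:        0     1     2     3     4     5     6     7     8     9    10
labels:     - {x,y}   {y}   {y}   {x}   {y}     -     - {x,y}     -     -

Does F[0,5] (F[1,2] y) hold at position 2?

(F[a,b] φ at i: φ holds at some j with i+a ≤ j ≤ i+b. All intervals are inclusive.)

Holds

Check F[1,2] y at each j in [2,7]:
  j=2: holds (witness at 3)
  j=3: holds (witness at 5)
  j=4: holds (witness at 5)
  j=5: fails (none in [6,7])
  j=6: holds (witness at 8)
  j=7: holds (witness at 8)
Found at j=2 → formula holds.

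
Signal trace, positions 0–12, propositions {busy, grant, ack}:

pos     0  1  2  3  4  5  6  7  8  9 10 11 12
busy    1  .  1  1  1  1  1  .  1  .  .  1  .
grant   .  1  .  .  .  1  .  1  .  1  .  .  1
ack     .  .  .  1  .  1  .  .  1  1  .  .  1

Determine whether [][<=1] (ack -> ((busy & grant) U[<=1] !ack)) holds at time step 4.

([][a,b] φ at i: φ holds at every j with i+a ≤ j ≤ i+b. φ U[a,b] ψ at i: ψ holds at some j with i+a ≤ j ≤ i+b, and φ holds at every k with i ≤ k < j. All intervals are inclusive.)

Check (ack -> ((busy & grant) U[<=1] !ack)) at every j in [4,5]:
  j=4: antecedent false → ✓
  j=5: antecedent true; consequent holds → ✓
All positions satisfy it → formula holds.

True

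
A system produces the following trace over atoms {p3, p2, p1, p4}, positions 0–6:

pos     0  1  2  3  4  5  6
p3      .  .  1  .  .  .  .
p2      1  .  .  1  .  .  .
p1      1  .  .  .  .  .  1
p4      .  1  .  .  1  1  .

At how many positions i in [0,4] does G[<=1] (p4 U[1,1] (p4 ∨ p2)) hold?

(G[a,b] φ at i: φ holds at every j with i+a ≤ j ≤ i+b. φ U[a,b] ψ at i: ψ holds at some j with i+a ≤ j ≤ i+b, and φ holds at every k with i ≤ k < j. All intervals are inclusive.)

0

Evaluate at each i in [0,4]:
  i=0: ✗ (fails at j=0)
  i=1: ✗ (fails at j=1)
  i=2: ✗ (fails at j=2)
  i=3: ✗ (fails at j=3)
  i=4: ✗ (fails at j=5)
Positions where it holds: {} → 0.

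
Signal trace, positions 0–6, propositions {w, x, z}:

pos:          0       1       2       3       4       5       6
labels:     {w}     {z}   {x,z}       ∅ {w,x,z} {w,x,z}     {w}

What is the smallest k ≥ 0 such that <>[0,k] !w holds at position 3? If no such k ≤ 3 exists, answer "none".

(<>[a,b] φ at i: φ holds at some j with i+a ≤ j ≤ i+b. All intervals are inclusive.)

0

Scan j = 3,4,… for !w:
  j=3: holds
First hit at j=3, so smallest k = 3-3 = 0.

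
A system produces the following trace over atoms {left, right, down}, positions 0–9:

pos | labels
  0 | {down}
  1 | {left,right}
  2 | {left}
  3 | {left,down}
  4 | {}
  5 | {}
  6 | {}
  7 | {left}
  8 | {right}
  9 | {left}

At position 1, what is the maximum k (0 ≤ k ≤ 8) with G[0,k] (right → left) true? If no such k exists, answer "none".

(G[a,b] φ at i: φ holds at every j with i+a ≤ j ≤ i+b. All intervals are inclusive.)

(right → left) must hold from j=1 onward; find where it first fails.
  j=1: holds
  j=2: holds
  j=3: holds
  j=4: holds
  j=5: holds
  j=6: holds
  j=7: holds
  j=8: fails
Holds on [1,7], so largest k = 6.

6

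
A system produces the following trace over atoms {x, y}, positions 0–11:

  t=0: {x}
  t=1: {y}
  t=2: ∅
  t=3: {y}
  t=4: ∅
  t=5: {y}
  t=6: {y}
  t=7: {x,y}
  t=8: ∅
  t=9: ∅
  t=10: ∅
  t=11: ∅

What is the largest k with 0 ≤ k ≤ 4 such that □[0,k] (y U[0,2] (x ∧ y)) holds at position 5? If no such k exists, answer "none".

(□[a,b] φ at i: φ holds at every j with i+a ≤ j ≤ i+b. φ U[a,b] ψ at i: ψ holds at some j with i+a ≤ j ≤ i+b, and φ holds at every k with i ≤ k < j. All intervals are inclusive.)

2

(y U[0,2] (x ∧ y)) must hold from j=5 onward; find where it first fails.
  j=5: holds
  j=6: holds
  j=7: holds
  j=8: fails
Holds on [5,7], so largest k = 2.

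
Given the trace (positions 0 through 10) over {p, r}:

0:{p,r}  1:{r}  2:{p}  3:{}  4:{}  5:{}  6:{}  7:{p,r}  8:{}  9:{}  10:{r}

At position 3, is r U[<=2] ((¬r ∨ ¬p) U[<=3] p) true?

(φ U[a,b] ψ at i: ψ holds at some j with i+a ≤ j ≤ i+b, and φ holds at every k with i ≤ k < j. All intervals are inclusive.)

Does not hold

Need some j in [3,5] with ((¬r ∨ ¬p) U[<=3] p), and r at every k in [3,j-1].
  j=3: ((¬r ∨ ¬p) U[<=3] p) — fails.
  j=4: ((¬r ∨ ¬p) U[<=3] p) holds, but r fails at k=3 → not this j.
  j=5: ((¬r ∨ ¬p) U[<=3] p) holds, but r fails at k=3 → not this j.
No j in the window works → until fails.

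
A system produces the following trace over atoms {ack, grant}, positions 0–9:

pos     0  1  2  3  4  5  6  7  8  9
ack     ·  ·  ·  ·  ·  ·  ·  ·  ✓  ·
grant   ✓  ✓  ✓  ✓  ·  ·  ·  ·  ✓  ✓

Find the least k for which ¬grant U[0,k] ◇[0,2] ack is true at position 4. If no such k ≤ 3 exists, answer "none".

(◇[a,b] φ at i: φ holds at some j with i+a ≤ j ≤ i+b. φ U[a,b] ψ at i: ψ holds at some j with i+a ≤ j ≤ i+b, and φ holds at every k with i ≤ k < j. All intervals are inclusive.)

Need earliest j ≥ 4 with ◇[0,2] ack, and ¬grant at every k in [4,j-1].
  j=4: rhs fails.
  j=5: rhs fails.
  j=6: rhs holds; lhs holds on [4,5]. k = 2.

2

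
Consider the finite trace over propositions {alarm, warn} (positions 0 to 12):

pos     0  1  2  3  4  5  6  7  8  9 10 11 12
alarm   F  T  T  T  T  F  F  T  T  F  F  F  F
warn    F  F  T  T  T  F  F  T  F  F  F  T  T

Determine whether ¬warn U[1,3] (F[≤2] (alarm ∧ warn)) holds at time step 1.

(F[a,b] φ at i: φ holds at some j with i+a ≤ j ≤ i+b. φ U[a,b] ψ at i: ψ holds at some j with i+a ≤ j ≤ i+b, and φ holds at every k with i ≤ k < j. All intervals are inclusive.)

Yes

Need some j in [2,4] with F[≤2] (alarm ∧ warn), and ¬warn at every k in [1,j-1].
  j=2: F[≤2] (alarm ∧ warn) holds; ¬warn holds at every k in [1,1] → satisfied.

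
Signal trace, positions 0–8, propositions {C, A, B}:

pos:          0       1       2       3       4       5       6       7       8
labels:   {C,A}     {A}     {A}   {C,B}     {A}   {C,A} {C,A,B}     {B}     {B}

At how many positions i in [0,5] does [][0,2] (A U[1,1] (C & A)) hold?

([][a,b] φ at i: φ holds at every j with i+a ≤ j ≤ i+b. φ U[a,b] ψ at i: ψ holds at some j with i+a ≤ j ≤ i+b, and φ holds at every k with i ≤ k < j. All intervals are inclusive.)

0

Evaluate at each i in [0,5]:
  i=0: ✗ (fails at j=0)
  i=1: ✗ (fails at j=1)
  i=2: ✗ (fails at j=2)
  i=3: ✗ (fails at j=3)
  i=4: ✗ (fails at j=6)
  i=5: ✗ (fails at j=6)
Positions where it holds: {} → 0.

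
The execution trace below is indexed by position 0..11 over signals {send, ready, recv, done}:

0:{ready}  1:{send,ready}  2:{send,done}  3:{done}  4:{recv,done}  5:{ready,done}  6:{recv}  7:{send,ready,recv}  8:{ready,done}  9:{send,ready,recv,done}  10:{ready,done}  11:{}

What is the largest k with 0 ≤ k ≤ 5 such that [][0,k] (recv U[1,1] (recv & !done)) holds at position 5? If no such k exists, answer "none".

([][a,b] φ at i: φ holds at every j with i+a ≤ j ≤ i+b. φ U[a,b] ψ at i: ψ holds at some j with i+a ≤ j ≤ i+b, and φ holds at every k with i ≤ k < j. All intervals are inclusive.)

(recv U[1,1] (recv & !done)) must hold from j=5 onward; find where it first fails.
  j=5: fails → no k works.

none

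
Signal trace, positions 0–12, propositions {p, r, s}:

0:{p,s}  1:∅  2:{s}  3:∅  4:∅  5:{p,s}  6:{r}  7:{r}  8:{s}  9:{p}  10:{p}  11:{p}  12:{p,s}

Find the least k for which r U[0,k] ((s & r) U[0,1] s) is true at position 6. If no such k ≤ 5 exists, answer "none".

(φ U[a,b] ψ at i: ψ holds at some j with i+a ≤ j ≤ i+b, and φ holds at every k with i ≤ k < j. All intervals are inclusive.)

2

Need earliest j ≥ 6 with ((s & r) U[0,1] s), and r at every k in [6,j-1].
  j=6: rhs fails.
  j=7: rhs fails.
  j=8: rhs holds; lhs holds on [6,7]. k = 2.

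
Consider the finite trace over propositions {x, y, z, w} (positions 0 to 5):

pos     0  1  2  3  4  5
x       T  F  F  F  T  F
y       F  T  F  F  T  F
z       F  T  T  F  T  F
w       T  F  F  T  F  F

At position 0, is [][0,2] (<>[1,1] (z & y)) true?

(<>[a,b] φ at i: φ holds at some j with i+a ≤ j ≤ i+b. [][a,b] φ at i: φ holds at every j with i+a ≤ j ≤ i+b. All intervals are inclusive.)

Does not hold

Check <>[1,1] (z & y) at every j in [0,2]:
  j=0: holds (witness at 1)
  j=1: fails (none in [2,2])
  j=2: fails (none in [3,3])
Fails at j=1 → formula fails.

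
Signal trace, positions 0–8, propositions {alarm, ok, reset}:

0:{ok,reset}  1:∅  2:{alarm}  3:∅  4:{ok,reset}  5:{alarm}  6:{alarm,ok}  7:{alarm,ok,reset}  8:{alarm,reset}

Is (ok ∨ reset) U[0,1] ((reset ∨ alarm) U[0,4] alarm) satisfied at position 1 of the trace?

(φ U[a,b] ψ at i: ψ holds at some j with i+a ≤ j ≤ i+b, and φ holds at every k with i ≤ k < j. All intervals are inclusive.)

Need some j in [1,2] with ((reset ∨ alarm) U[0,4] alarm), and (ok ∨ reset) at every k in [1,j-1].
  j=1: ((reset ∨ alarm) U[0,4] alarm) — fails.
  j=2: ((reset ∨ alarm) U[0,4] alarm) holds, but (ok ∨ reset) fails at k=1 → not this j.
No j in the window works → until fails.

Does not hold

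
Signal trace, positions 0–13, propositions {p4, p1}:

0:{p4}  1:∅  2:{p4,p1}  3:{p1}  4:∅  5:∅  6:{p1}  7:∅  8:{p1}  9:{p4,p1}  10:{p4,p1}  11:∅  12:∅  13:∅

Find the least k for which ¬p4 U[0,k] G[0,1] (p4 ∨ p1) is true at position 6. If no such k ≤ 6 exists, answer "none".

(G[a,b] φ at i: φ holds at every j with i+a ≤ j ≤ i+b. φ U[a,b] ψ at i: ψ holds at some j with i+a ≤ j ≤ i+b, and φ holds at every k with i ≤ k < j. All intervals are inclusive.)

Need earliest j ≥ 6 with G[0,1] (p4 ∨ p1), and ¬p4 at every k in [6,j-1].
  j=6: rhs fails.
  j=7: rhs fails.
  j=8: rhs holds; lhs holds on [6,7]. k = 2.

2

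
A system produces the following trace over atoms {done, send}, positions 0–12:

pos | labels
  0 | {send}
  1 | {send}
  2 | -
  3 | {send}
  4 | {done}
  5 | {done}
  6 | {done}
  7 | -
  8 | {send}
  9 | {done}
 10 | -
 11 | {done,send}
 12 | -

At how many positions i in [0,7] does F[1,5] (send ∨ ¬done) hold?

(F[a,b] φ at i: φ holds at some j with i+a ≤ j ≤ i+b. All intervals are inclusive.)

Evaluate at each i in [0,7]:
  i=0: ✓ (witness j=1)
  i=1: ✓ (witness j=2)
  i=2: ✓ (witness j=3)
  i=3: ✓ (witness j=7)
  i=4: ✓ (witness j=7)
  i=5: ✓ (witness j=7)
  i=6: ✓ (witness j=7)
  i=7: ✓ (witness j=8)
Positions where it holds: {0, 1, 2, 3, 4, 5, 6, 7} → 8.

8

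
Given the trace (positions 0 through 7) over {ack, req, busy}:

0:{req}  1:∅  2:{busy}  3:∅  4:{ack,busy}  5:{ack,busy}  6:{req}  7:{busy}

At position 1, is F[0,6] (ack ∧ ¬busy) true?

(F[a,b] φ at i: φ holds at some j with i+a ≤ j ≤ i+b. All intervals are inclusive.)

Does not hold

Check (ack ∧ ¬busy) at each j in [1,7]:
  j=1: false
  j=2: false
  j=3: false
  j=4: false
  j=5: false
  j=6: false
  j=7: false
No position in the window satisfies it → formula fails.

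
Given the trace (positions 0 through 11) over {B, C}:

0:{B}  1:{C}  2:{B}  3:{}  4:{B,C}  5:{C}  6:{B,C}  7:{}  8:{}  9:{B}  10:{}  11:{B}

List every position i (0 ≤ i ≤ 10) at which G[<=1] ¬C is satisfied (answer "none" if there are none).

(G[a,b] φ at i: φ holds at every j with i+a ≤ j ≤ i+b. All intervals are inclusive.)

2, 7, 8, 9, 10

Evaluate at each i in [0,10]:
  i=0: ✗ (fails at j=1)
  i=1: ✗ (fails at j=1)
  i=2: ✓ (all of [2,3])
  i=3: ✗ (fails at j=4)
  i=4: ✗ (fails at j=4)
  i=5: ✗ (fails at j=5)
  i=6: ✗ (fails at j=6)
  i=7: ✓ (all of [7,8])
  i=8: ✓ (all of [8,9])
  i=9: ✓ (all of [9,10])
  i=10: ✓ (all of [10,11])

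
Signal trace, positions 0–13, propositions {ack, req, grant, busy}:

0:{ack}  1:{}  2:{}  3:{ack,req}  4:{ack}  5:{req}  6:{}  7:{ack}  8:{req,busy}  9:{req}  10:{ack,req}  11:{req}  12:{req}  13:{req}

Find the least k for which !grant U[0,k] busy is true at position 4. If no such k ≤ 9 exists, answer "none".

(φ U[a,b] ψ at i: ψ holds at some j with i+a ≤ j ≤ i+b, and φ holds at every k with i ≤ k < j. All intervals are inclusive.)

4

Need earliest j ≥ 4 with busy, and !grant at every k in [4,j-1].
  j=4: rhs fails.
  j=5: rhs fails.
  j=6: rhs fails.
  j=7: rhs fails.
  j=8: rhs holds; lhs holds on [4,7]. k = 4.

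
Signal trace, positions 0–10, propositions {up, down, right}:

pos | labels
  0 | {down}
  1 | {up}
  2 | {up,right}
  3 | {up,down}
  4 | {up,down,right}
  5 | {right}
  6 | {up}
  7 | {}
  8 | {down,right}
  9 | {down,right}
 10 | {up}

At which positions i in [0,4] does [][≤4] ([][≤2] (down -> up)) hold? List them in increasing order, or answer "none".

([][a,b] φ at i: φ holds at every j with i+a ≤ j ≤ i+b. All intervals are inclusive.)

1

Evaluate at each i in [0,4]:
  i=0: ✗ (fails at j=0)
  i=1: ✓ (all of [1,5])
  i=2: ✗ (fails at j=6)
  i=3: ✗ (fails at j=6)
  i=4: ✗ (fails at j=6)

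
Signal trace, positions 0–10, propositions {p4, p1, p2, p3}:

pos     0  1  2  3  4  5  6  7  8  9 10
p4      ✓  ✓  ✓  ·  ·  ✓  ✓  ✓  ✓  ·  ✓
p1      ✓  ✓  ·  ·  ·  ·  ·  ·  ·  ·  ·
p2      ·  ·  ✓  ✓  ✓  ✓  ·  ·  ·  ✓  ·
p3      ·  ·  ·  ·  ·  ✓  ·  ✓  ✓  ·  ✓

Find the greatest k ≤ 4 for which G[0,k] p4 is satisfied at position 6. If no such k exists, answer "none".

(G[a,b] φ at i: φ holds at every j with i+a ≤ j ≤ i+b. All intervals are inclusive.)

p4 must hold from j=6 onward; find where it first fails.
  j=6: holds
  j=7: holds
  j=8: holds
  j=9: fails
Holds on [6,8], so largest k = 2.

2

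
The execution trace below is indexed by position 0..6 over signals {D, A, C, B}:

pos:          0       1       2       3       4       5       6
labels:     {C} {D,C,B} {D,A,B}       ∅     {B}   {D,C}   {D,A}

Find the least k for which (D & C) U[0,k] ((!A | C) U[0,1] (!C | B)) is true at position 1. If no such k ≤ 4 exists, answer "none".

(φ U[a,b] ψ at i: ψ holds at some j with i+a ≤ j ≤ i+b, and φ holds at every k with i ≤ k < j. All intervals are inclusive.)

Need earliest j ≥ 1 with ((!A | C) U[0,1] (!C | B)), and (D & C) at every k in [1,j-1].
  j=1: rhs holds (empty prefix). k = 0.

0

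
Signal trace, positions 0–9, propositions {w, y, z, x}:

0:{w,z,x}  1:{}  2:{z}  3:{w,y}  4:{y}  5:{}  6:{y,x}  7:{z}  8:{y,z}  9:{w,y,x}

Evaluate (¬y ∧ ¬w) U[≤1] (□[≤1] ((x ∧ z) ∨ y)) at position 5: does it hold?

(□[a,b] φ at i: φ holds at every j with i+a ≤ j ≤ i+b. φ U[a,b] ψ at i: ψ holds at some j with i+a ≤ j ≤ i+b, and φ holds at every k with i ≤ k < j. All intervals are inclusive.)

Need some j in [5,6] with □[≤1] ((x ∧ z) ∨ y), and (¬y ∧ ¬w) at every k in [5,j-1].
  j=5: □[≤1] ((x ∧ z) ∨ y) — fails at 5.
  j=6: □[≤1] ((x ∧ z) ∨ y) — fails at 7.
No j in the window works → until fails.

No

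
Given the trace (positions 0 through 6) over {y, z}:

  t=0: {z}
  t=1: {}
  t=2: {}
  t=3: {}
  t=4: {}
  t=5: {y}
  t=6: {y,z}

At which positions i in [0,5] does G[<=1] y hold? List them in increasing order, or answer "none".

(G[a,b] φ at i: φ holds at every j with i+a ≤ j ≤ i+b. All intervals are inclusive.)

Evaluate at each i in [0,5]:
  i=0: ✗ (fails at j=0)
  i=1: ✗ (fails at j=1)
  i=2: ✗ (fails at j=2)
  i=3: ✗ (fails at j=3)
  i=4: ✗ (fails at j=4)
  i=5: ✓ (all of [5,6])

5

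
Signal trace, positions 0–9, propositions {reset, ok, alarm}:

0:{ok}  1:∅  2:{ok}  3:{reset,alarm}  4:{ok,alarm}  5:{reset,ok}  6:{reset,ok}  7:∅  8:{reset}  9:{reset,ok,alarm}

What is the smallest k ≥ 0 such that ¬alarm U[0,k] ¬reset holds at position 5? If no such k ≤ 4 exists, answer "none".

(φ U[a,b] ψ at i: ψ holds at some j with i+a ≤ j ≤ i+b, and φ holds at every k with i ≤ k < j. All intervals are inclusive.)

Need earliest j ≥ 5 with ¬reset, and ¬alarm at every k in [5,j-1].
  j=5: rhs fails.
  j=6: rhs fails.
  j=7: rhs holds; lhs holds on [5,6]. k = 2.

2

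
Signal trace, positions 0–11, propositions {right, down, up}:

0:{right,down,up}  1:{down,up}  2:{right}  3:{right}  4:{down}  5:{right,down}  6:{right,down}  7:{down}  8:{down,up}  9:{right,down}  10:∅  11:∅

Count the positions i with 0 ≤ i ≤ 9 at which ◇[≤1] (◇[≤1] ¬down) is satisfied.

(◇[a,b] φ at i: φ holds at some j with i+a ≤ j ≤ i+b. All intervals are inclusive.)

Evaluate at each i in [0,9]:
  i=0: ✓ (witness j=1)
  i=1: ✓ (witness j=1)
  i=2: ✓ (witness j=2)
  i=3: ✓ (witness j=3)
  i=4: ✗ (none in [4,5])
  i=5: ✗ (none in [5,6])
  i=6: ✗ (none in [6,7])
  i=7: ✗ (none in [7,8])
  i=8: ✓ (witness j=9)
  i=9: ✓ (witness j=9)
Positions where it holds: {0, 1, 2, 3, 8, 9} → 6.

6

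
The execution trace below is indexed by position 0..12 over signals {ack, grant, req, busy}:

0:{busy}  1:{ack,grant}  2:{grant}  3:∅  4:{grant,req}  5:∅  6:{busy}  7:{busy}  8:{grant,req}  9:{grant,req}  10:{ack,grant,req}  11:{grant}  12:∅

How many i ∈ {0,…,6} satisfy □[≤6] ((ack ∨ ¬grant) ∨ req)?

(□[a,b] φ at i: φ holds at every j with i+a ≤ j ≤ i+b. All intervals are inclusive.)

2

Evaluate at each i in [0,6]:
  i=0: ✗ (fails at j=2)
  i=1: ✗ (fails at j=2)
  i=2: ✗ (fails at j=2)
  i=3: ✓ (all of [3,9])
  i=4: ✓ (all of [4,10])
  i=5: ✗ (fails at j=11)
  i=6: ✗ (fails at j=11)
Positions where it holds: {3, 4} → 2.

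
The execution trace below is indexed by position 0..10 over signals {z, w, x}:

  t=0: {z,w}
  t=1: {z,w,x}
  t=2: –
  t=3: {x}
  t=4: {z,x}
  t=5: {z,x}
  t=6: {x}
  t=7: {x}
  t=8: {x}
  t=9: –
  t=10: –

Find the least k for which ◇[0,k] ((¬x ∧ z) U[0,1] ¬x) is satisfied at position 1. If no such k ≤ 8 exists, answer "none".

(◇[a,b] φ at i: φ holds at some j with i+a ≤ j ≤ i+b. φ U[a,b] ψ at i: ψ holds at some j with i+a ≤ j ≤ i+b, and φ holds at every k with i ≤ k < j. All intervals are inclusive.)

Scan j = 1,2,… for ((¬x ∧ z) U[0,1] ¬x):
  j=1: fails
  j=2: holds
First hit at j=2, so smallest k = 2-1 = 1.

1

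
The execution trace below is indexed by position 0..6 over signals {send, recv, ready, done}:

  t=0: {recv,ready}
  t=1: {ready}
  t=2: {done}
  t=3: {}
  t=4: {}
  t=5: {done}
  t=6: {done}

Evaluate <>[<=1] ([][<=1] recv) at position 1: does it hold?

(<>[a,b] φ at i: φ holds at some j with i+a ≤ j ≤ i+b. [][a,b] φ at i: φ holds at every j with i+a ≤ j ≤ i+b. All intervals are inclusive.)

No

Check [][<=1] recv at each j in [1,2]:
  j=1: fails at 1
  j=2: fails at 2
No position in the window satisfies it → formula fails.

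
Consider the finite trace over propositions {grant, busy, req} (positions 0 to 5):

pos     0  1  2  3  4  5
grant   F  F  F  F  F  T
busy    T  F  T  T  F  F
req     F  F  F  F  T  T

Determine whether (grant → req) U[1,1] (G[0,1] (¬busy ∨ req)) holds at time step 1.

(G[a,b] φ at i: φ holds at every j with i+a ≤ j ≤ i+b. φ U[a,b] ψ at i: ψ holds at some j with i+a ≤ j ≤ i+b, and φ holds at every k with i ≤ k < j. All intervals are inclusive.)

False

Need some j in [2,2] with G[0,1] (¬busy ∨ req), and (grant → req) at every k in [1,j-1].
  j=2: G[0,1] (¬busy ∨ req) — fails at 2.
No j in the window works → until fails.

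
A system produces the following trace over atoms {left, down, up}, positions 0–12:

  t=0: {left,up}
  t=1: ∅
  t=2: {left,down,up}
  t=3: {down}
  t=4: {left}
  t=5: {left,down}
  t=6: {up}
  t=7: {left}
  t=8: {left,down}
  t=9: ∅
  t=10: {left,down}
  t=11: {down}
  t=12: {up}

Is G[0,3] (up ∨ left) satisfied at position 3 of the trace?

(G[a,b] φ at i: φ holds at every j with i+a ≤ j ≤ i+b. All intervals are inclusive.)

Does not hold

Check (up ∨ left) at every j in [3,6]:
  j=3: false
  j=4: true
  j=5: true
  j=6: true
Fails at j=3 → formula fails.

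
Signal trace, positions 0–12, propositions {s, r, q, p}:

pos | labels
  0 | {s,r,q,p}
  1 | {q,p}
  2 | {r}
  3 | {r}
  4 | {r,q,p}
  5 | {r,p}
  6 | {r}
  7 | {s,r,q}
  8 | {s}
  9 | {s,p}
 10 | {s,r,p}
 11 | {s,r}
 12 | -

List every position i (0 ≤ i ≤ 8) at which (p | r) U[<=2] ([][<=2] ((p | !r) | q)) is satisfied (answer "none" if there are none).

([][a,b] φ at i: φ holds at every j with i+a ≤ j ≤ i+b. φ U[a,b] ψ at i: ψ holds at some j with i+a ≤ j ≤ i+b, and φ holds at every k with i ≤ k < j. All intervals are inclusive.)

Evaluate at each i in [0,8]:
  i=0: ✗ (no rhs in [0,2])
  i=1: ✗ (no rhs in [1,3])
  i=2: ✗ (no rhs in [2,4])
  i=3: ✗ (no rhs in [3,5])
  i=4: ✗ (no rhs in [4,6])
  i=5: ✓ (rhs at j=7; lhs holds on [5,6])
  i=6: ✓ (rhs at j=7; lhs holds on [6,6])
  i=7: ✓ (rhs at j=7)
  i=8: ✓ (rhs at j=8)

5, 6, 7, 8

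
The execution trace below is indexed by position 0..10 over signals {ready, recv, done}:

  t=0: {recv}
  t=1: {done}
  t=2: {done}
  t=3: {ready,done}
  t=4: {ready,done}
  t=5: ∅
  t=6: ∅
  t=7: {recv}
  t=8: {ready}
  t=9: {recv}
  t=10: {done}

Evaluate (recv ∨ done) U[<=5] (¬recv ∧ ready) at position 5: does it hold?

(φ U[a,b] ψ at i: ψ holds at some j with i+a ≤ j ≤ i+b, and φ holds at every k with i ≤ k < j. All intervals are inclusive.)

Does not hold

Need some j in [5,10] with (¬recv ∧ ready), and (recv ∨ done) at every k in [5,j-1].
  j=5: (¬recv ∧ ready) false.
  j=6: (¬recv ∧ ready) false.
  j=7: (¬recv ∧ ready) false.
  j=8: (¬recv ∧ ready) holds, but (recv ∨ done) fails at k=5 → not this j.
  j=9: (¬recv ∧ ready) false.
  j=10: (¬recv ∧ ready) false.
No j in the window works → until fails.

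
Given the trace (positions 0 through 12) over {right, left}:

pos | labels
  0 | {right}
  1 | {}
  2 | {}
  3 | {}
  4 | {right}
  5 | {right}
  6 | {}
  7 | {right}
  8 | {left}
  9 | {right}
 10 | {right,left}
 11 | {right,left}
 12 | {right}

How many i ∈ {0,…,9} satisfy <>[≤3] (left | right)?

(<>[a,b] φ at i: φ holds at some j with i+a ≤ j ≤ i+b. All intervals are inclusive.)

10

Evaluate at each i in [0,9]:
  i=0: ✓ (witness j=0)
  i=1: ✓ (witness j=4)
  i=2: ✓ (witness j=4)
  i=3: ✓ (witness j=4)
  i=4: ✓ (witness j=4)
  i=5: ✓ (witness j=5)
  i=6: ✓ (witness j=7)
  i=7: ✓ (witness j=7)
  i=8: ✓ (witness j=8)
  i=9: ✓ (witness j=9)
Positions where it holds: {0, 1, 2, 3, 4, 5, 6, 7, 8, 9} → 10.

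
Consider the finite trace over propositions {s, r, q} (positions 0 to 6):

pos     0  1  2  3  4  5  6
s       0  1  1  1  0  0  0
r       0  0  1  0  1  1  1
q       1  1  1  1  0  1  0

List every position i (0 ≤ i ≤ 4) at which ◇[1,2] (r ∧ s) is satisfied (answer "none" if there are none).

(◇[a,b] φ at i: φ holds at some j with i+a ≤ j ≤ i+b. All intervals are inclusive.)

0, 1

Evaluate at each i in [0,4]:
  i=0: ✓ (witness j=2)
  i=1: ✓ (witness j=2)
  i=2: ✗ (none in [3,4])
  i=3: ✗ (none in [4,5])
  i=4: ✗ (none in [5,6])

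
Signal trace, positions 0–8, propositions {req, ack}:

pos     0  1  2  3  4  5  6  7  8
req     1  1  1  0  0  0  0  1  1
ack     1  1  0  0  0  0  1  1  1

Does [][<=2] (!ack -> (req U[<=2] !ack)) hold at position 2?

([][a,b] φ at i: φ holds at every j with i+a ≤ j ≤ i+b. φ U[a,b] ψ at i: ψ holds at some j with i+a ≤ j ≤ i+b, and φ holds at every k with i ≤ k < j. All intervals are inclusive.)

Check (!ack -> (req U[<=2] !ack)) at every j in [2,4]:
  j=2: antecedent true; consequent holds → ✓
  j=3: antecedent true; consequent holds → ✓
  j=4: antecedent true; consequent holds → ✓
All positions satisfy it → formula holds.

True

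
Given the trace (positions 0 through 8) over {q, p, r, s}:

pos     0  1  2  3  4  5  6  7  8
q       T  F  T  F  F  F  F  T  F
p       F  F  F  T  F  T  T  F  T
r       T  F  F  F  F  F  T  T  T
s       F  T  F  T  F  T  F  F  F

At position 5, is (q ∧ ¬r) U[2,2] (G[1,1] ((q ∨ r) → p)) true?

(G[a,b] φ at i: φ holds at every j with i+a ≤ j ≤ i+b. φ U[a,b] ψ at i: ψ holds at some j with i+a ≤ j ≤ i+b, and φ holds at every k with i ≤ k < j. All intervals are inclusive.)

Does not hold

Need some j in [7,7] with G[1,1] ((q ∨ r) → p), and (q ∧ ¬r) at every k in [5,j-1].
  j=7: G[1,1] ((q ∨ r) → p) holds, but (q ∧ ¬r) fails at k=5 → not this j.
No j in the window works → until fails.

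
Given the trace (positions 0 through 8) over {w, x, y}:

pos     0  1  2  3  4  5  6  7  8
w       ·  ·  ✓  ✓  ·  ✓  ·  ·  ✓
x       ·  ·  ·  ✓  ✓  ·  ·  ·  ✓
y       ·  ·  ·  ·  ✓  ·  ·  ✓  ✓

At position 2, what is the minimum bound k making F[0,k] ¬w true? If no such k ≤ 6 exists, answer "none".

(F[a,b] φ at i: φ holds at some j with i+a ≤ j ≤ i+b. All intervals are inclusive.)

2

Scan j = 2,3,… for ¬w:
  j=2: fails
  j=3: fails
  j=4: holds
First hit at j=4, so smallest k = 4-2 = 2.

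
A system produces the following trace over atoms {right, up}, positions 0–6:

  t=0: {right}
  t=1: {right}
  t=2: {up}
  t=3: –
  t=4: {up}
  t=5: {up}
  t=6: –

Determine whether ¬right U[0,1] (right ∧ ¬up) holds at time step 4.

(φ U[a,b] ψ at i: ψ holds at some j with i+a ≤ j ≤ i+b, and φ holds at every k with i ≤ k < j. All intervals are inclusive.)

Does not hold

Need some j in [4,5] with (right ∧ ¬up), and ¬right at every k in [4,j-1].
  j=4: (right ∧ ¬up) false.
  j=5: (right ∧ ¬up) false.
No j in the window works → until fails.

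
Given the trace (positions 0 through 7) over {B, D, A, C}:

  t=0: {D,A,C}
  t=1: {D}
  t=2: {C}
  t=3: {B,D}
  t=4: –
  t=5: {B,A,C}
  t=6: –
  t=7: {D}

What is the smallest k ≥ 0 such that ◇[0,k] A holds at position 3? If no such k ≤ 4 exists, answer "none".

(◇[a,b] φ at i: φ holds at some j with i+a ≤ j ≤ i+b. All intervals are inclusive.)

2

Scan j = 3,4,… for A:
  j=3: fails
  j=4: fails
  j=5: holds
First hit at j=5, so smallest k = 5-3 = 2.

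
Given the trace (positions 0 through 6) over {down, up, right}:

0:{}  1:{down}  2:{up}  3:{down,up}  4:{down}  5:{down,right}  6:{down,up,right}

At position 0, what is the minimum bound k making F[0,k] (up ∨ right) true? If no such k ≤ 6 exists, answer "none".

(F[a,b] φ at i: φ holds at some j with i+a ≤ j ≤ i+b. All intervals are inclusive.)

Scan j = 0,1,… for (up ∨ right):
  j=0: fails
  j=1: fails
  j=2: holds
First hit at j=2, so smallest k = 2-0 = 2.

2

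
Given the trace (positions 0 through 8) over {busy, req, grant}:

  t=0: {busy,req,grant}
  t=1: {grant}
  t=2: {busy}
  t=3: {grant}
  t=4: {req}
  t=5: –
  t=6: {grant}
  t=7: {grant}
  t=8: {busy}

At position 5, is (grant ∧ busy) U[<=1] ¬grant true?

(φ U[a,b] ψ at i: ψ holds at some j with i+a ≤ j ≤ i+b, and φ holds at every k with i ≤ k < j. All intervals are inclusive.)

Need some j in [5,6] with ¬grant, and (grant ∧ busy) at every k in [5,j-1].
  j=5: ¬grant holds; no prefix to check → satisfied.

Yes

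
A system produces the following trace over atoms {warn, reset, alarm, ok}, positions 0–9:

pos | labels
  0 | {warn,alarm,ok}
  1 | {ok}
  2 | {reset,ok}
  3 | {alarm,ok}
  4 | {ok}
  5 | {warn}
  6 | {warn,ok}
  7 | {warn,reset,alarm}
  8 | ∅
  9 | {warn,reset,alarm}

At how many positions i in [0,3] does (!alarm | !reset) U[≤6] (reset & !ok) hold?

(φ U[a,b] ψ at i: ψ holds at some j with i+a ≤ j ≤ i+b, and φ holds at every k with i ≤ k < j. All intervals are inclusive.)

Evaluate at each i in [0,3]:
  i=0: ✗ (no rhs in [0,6])
  i=1: ✓ (rhs at j=7; lhs holds on [1,6])
  i=2: ✓ (rhs at j=7; lhs holds on [2,6])
  i=3: ✓ (rhs at j=7; lhs holds on [3,6])
Positions where it holds: {1, 2, 3} → 3.

3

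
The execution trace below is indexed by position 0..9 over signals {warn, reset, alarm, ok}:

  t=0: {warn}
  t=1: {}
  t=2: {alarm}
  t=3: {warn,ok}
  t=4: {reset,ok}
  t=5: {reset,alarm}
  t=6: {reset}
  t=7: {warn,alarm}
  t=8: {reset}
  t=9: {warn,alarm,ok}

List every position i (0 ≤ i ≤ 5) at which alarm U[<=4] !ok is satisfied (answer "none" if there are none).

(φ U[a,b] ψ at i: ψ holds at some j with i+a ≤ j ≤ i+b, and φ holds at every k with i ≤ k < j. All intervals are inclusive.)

Evaluate at each i in [0,5]:
  i=0: ✓ (rhs at j=0)
  i=1: ✓ (rhs at j=1)
  i=2: ✓ (rhs at j=2)
  i=3: ✗ (lhs fails at k=3 before rhs at j=5)
  i=4: ✗ (lhs fails at k=4 before rhs at j=5)
  i=5: ✓ (rhs at j=5)

0, 1, 2, 5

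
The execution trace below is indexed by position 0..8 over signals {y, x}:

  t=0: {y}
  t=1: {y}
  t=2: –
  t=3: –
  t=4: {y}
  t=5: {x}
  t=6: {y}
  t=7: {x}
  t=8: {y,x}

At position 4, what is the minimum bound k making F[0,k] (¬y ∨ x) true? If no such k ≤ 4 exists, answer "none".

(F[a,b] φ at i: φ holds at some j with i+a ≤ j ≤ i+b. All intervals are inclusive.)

1

Scan j = 4,5,… for (¬y ∨ x):
  j=4: fails
  j=5: holds
First hit at j=5, so smallest k = 5-4 = 1.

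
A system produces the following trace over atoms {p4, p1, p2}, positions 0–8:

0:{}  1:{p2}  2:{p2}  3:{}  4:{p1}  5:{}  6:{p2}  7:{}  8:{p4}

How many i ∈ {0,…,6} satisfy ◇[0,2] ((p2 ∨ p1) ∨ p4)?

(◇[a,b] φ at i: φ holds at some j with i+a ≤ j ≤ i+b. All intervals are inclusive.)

Evaluate at each i in [0,6]:
  i=0: ✓ (witness j=1)
  i=1: ✓ (witness j=1)
  i=2: ✓ (witness j=2)
  i=3: ✓ (witness j=4)
  i=4: ✓ (witness j=4)
  i=5: ✓ (witness j=6)
  i=6: ✓ (witness j=6)
Positions where it holds: {0, 1, 2, 3, 4, 5, 6} → 7.

7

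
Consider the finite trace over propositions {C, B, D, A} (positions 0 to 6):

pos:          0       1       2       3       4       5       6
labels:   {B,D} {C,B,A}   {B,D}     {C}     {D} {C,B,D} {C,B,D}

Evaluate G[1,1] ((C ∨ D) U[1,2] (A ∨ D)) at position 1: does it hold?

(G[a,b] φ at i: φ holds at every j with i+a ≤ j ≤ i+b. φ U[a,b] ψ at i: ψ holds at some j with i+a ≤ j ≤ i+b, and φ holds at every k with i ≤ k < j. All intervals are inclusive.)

Check ((C ∨ D) U[1,2] (A ∨ D)) at every j in [2,2]:
  j=2: holds
All positions satisfy it → formula holds.

Yes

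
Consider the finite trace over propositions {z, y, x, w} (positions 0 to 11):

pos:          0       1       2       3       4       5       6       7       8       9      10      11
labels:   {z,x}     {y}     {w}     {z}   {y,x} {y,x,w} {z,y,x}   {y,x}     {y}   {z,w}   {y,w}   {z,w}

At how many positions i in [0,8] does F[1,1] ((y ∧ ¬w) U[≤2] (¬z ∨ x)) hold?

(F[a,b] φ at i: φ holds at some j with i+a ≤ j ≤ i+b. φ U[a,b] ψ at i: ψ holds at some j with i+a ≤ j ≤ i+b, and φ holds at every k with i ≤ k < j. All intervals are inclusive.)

7

Evaluate at each i in [0,8]:
  i=0: ✓ (witness j=1)
  i=1: ✓ (witness j=2)
  i=2: ✗ (none in [3,3])
  i=3: ✓ (witness j=4)
  i=4: ✓ (witness j=5)
  i=5: ✓ (witness j=6)
  i=6: ✓ (witness j=7)
  i=7: ✓ (witness j=8)
  i=8: ✗ (none in [9,9])
Positions where it holds: {0, 1, 3, 4, 5, 6, 7} → 7.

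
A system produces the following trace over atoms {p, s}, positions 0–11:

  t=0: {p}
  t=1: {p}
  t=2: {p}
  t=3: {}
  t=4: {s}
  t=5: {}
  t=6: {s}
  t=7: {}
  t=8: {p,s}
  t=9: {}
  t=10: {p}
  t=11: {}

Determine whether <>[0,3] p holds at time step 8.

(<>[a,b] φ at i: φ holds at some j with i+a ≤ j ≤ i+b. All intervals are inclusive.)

Yes

Check p at each j in [8,11]:
  j=8: true
  j=9: false
  j=10: true
  j=11: false
Found at j=8 → formula holds.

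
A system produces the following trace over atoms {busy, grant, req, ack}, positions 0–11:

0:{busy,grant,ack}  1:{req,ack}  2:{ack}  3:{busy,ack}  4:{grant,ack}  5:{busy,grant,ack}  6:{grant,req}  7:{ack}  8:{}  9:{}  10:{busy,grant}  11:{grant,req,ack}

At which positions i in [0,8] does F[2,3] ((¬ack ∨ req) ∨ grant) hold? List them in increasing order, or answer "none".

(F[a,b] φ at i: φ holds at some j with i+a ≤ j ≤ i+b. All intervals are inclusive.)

Evaluate at each i in [0,8]:
  i=0: ✗ (none in [2,3])
  i=1: ✓ (witness j=4)
  i=2: ✓ (witness j=4)
  i=3: ✓ (witness j=5)
  i=4: ✓ (witness j=6)
  i=5: ✓ (witness j=8)
  i=6: ✓ (witness j=8)
  i=7: ✓ (witness j=9)
  i=8: ✓ (witness j=10)

1, 2, 3, 4, 5, 6, 7, 8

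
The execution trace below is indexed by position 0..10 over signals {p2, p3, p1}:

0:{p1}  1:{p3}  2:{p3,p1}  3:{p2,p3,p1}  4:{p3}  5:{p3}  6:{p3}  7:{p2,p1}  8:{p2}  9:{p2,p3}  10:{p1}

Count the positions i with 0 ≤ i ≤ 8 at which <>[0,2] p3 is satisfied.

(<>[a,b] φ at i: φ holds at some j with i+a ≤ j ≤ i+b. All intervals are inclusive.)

Evaluate at each i in [0,8]:
  i=0: ✓ (witness j=1)
  i=1: ✓ (witness j=1)
  i=2: ✓ (witness j=2)
  i=3: ✓ (witness j=3)
  i=4: ✓ (witness j=4)
  i=5: ✓ (witness j=5)
  i=6: ✓ (witness j=6)
  i=7: ✓ (witness j=9)
  i=8: ✓ (witness j=9)
Positions where it holds: {0, 1, 2, 3, 4, 5, 6, 7, 8} → 9.

9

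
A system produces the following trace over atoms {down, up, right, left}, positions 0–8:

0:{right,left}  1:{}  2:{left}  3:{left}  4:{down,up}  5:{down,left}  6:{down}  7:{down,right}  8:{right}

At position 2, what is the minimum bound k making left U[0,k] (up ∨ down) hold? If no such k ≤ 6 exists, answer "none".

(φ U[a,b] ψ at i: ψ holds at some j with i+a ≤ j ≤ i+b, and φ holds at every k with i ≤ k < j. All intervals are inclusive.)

Need earliest j ≥ 2 with (up ∨ down), and left at every k in [2,j-1].
  j=2: rhs fails.
  j=3: rhs fails.
  j=4: rhs holds; lhs holds on [2,3]. k = 2.

2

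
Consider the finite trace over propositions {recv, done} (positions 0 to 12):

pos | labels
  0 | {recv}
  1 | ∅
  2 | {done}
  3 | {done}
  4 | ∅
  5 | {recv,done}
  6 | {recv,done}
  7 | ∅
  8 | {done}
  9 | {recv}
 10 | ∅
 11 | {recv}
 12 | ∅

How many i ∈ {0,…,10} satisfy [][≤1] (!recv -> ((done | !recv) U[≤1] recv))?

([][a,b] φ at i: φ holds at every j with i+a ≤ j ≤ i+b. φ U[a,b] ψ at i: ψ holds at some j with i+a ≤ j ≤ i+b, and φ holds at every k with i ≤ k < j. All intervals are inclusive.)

Evaluate at each i in [0,10]:
  i=0: ✗ (fails at j=1)
  i=1: ✗ (fails at j=1)
  i=2: ✗ (fails at j=2)
  i=3: ✗ (fails at j=3)
  i=4: ✓ (all of [4,5])
  i=5: ✓ (all of [5,6])
  i=6: ✗ (fails at j=7)
  i=7: ✗ (fails at j=7)
  i=8: ✓ (all of [8,9])
  i=9: ✓ (all of [9,10])
  i=10: ✓ (all of [10,11])
Positions where it holds: {4, 5, 8, 9, 10} → 5.

5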